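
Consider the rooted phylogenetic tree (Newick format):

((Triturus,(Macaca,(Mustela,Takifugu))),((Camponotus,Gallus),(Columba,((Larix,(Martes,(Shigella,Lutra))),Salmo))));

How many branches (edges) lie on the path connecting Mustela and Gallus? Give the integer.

The MRCA of Mustela and Gallus is the root of the tree.
From Mustela up to that node: 4 branches. From Gallus up to the same node: 3 branches. Total: 4 + 3 = 7.

7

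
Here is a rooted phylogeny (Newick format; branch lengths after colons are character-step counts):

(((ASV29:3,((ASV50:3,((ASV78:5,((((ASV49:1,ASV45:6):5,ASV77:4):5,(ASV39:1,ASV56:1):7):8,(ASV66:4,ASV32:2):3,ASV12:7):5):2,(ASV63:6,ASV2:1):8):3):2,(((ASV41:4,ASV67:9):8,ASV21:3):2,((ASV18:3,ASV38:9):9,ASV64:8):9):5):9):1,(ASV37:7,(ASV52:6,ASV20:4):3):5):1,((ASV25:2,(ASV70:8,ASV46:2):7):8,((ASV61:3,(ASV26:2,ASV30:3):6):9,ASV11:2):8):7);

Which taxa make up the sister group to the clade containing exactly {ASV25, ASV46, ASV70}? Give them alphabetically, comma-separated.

The clade containing exactly {ASV25, ASV46, ASV70} attaches to the tree at the node subtending ((ASV25,(ASV70,ASV46)),((ASV61,(ASV26,ASV30)),ASV11)).
The other lineage descending from that same node — the sister group — is ((ASV61,(ASV26,ASV30)),ASV11); its 4 tips in alphabetical order are the answer.

ASV11, ASV26, ASV30, ASV61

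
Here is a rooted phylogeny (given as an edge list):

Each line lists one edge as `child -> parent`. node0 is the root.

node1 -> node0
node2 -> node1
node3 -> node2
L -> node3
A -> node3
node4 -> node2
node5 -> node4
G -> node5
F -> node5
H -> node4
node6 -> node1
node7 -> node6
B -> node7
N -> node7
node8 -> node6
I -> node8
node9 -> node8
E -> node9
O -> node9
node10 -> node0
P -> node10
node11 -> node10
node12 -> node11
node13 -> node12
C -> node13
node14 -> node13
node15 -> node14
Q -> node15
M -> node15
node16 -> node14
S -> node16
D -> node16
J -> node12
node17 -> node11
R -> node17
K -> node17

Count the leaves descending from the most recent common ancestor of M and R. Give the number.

The MRCA of M and R is the node subtending (((C,((Q,M),(S,D))),J),(R,K)).
That clade contains 8 terminal taxa: C, D, J, K, M, Q, R, S.

8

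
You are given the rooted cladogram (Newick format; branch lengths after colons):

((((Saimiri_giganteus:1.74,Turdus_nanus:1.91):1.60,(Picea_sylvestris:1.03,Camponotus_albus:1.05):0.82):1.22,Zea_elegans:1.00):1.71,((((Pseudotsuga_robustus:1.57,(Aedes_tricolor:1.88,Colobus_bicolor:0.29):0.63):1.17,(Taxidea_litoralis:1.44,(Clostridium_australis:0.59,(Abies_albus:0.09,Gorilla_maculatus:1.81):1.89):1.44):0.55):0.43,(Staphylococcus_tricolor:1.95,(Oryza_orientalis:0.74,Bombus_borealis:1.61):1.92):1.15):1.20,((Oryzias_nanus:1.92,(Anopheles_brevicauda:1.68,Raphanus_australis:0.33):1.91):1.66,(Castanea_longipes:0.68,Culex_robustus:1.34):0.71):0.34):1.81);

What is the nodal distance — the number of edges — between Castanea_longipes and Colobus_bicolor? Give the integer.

8

The MRCA of Castanea_longipes and Colobus_bicolor is the node subtending ((((Pseudotsuga_robustus,(Aedes_tricolor,Colobus_bicolor)),(Taxidea_litoralis,(Clostridium_australis,(Abies_albus,Gorilla_maculatus)))),(Staphylococcus_tricolor,(Oryza_orientalis,Bombus_borealis))),((Oryzias_nanus,(Anopheles_brevicauda,Raphanus_australis)),(Castanea_longipes,Culex_robustus))).
From Castanea_longipes up to that node: 3 branches. From Colobus_bicolor up to the same node: 5 branches. Total: 3 + 5 = 8.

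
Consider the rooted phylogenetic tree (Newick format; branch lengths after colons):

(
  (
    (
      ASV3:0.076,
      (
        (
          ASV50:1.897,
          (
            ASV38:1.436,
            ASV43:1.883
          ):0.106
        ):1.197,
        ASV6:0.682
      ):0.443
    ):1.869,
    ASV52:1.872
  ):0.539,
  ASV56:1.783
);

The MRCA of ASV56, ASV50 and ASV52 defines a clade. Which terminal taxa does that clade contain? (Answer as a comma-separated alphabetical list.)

ASV3, ASV38, ASV43, ASV50, ASV52, ASV56, ASV6

Tracing ASV56: it attaches directly to the root.
Tracing ASV50: it sits inside (ASV50,(ASV38,ASV43)).
Tracing ASV52: it sits inside ((ASV3,((ASV50,(ASV38,ASV43)),ASV6)),ASV52).
The smallest clade enclosing all 3 is the whole tree (their MRCA is the root), so the answer is all 7 tips in alphabetical order.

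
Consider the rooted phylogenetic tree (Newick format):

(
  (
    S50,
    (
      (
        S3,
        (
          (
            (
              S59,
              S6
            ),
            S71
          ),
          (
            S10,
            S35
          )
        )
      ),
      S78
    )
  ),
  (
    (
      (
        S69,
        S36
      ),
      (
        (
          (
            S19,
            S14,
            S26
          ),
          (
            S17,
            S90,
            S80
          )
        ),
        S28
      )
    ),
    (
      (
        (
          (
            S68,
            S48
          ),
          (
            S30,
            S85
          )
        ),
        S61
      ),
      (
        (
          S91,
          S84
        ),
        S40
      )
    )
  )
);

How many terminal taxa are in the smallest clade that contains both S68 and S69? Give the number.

The MRCA of S68 and S69 is the node subtending (((S69,S36),(((S19,S14,S26),(S17,S90,S80)),S28)),((((S68,S48),(S30,S85)),S61),((S91,S84),S40))).
That clade contains 17 terminal taxa: S14, S17, S19, S26, S28, S30, S36, S40, S48, S61, S68, S69, S80, S84, S85, S90, S91.

17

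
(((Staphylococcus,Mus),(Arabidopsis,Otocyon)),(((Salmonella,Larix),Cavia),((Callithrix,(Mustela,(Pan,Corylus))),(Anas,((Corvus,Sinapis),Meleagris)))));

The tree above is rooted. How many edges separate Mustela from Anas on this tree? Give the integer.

5

The MRCA of Mustela and Anas is the node subtending ((Callithrix,(Mustela,(Pan,Corylus))),(Anas,((Corvus,Sinapis),Meleagris))).
From Mustela up to that node: 3 branches. From Anas up to the same node: 2 branches. Total: 3 + 2 = 5.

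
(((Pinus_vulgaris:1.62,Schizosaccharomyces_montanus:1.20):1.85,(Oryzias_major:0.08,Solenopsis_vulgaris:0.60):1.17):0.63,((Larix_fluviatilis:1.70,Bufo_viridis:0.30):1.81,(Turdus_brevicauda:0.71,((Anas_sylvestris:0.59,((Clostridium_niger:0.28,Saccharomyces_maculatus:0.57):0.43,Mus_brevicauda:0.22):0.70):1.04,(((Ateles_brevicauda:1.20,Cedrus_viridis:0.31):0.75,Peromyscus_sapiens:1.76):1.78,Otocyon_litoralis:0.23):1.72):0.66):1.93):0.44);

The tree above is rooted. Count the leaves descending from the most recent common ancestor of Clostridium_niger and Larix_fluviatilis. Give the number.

11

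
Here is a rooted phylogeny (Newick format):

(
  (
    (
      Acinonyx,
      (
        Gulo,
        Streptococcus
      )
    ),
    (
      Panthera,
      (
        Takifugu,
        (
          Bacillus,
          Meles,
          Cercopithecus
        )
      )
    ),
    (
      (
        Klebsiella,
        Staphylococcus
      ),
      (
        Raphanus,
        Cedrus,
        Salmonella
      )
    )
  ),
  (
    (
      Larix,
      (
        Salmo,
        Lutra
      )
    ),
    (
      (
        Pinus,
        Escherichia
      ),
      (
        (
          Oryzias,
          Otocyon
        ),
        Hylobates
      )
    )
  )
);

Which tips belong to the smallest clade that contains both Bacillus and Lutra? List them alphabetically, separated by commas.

Tracing Bacillus: it sits inside (Bacillus,Meles,Cercopithecus).
Tracing Lutra: it sits inside (Salmo,Lutra).
The smallest clade enclosing both is the whole tree (their MRCA is the root), so the answer is all 21 tips in alphabetical order.

Acinonyx, Bacillus, Cedrus, Cercopithecus, Escherichia, Gulo, Hylobates, Klebsiella, Larix, Lutra, Meles, Oryzias, Otocyon, Panthera, Pinus, Raphanus, Salmo, Salmonella, Staphylococcus, Streptococcus, Takifugu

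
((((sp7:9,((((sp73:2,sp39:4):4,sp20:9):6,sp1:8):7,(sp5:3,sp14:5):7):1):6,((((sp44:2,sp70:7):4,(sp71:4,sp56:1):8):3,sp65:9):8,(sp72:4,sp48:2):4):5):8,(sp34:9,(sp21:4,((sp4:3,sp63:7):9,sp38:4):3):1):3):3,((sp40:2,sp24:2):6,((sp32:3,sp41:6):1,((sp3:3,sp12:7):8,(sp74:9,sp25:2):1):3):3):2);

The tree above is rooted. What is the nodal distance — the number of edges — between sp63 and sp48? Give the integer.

The MRCA of sp63 and sp48 is the node subtending (((sp7,((((sp73,sp39),sp20),sp1),(sp5,sp14))),((((sp44,sp70),(sp71,sp56)),sp65),(sp72,sp48))),(sp34,(sp21,((sp4,sp63),sp38)))).
From sp63 up to that node: 5 branches. From sp48 up to the same node: 4 branches. Total: 5 + 4 = 9.

9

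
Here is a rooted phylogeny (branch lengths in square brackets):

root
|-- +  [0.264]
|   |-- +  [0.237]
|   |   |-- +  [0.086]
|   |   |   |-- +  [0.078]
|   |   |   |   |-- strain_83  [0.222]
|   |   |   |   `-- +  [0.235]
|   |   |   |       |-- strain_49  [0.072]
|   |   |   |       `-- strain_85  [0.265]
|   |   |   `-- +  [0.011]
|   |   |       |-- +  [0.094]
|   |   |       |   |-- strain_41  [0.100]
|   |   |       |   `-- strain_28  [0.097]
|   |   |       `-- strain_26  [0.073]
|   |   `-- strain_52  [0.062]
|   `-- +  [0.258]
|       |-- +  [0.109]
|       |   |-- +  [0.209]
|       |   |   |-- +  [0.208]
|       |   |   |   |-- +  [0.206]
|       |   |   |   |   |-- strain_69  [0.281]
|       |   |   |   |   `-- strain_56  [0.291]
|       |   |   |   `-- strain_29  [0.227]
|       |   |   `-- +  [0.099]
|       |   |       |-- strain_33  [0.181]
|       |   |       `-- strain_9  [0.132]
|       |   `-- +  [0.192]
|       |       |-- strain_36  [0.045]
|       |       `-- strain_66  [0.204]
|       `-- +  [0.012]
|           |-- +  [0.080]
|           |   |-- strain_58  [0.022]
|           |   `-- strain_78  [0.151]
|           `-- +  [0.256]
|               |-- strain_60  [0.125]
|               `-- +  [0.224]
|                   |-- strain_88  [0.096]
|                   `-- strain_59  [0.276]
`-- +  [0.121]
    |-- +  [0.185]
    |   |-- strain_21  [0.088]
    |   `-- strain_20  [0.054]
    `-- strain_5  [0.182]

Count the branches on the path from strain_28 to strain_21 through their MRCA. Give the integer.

The MRCA of strain_28 and strain_21 is the root of the tree.
From strain_28 up to that node: 6 branches. From strain_21 up to the same node: 3 branches. Total: 6 + 3 = 9.

9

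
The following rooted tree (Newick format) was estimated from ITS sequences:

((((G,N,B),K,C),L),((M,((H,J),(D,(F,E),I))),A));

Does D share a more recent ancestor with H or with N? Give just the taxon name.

H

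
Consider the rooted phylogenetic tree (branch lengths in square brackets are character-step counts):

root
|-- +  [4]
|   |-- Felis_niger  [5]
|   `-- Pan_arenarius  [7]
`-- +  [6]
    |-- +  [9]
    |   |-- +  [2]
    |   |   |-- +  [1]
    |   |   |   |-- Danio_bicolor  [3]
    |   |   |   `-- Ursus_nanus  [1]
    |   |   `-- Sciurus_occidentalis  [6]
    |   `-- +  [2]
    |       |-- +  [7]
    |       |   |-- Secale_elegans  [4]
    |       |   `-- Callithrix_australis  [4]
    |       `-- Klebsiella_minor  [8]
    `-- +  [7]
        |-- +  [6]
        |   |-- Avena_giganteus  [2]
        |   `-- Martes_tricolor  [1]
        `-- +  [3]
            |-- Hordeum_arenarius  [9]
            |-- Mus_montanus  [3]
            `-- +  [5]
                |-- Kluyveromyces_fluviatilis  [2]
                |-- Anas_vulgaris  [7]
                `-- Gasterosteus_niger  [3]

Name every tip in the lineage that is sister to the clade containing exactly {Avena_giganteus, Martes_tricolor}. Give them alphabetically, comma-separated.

The clade containing exactly {Avena_giganteus, Martes_tricolor} attaches to the tree at the node subtending ((Avena_giganteus,Martes_tricolor),(Hordeum_arenarius,Mus_montanus,(Kluyveromyces_fluviatilis,Anas_vulgaris,Gasterosteus_niger))).
The other lineage descending from that same node — the sister group — is (Hordeum_arenarius,Mus_montanus,(Kluyveromyces_fluviatilis,Anas_vulgaris,Gasterosteus_niger)); its 5 tips in alphabetical order are the answer.

Anas_vulgaris, Gasterosteus_niger, Hordeum_arenarius, Kluyveromyces_fluviatilis, Mus_montanus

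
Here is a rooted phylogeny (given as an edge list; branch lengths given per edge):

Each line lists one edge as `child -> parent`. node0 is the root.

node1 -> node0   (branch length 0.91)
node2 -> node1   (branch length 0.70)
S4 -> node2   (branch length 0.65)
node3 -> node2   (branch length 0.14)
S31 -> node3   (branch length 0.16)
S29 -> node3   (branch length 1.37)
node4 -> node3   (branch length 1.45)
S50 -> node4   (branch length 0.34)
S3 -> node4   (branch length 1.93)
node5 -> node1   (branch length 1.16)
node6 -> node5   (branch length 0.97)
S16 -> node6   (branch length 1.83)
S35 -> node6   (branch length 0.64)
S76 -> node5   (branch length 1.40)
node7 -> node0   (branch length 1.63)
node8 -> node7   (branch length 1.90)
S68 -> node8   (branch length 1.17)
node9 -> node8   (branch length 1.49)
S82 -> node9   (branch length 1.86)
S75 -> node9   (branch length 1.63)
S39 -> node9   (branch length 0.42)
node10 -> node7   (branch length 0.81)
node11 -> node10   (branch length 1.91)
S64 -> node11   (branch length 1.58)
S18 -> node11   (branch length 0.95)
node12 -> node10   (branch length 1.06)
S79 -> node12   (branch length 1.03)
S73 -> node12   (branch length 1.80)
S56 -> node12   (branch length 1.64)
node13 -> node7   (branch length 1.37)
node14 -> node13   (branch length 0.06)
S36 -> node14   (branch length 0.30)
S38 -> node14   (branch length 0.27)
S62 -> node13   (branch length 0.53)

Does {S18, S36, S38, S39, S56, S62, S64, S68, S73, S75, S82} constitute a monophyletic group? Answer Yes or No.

No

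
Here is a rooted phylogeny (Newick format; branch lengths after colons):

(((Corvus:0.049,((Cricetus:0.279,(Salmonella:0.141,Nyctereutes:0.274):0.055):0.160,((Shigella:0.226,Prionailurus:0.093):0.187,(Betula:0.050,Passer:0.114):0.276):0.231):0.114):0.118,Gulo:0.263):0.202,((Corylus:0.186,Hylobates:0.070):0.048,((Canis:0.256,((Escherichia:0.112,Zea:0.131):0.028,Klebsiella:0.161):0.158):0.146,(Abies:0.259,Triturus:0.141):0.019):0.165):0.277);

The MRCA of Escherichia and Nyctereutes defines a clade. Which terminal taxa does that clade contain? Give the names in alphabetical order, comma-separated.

Abies, Betula, Canis, Corvus, Corylus, Cricetus, Escherichia, Gulo, Hylobates, Klebsiella, Nyctereutes, Passer, Prionailurus, Salmonella, Shigella, Triturus, Zea

Tracing Escherichia: it sits inside (Escherichia,Zea).
Tracing Nyctereutes: it sits inside (Salmonella,Nyctereutes).
The smallest clade enclosing both is the whole tree (their MRCA is the root), so the answer is all 17 tips in alphabetical order.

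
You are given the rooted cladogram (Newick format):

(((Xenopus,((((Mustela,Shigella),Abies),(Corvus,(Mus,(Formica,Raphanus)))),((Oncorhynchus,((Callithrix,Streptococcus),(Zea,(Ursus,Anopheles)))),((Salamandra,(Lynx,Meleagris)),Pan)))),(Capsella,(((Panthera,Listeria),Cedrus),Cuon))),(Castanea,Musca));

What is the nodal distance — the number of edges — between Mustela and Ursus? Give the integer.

10

The MRCA of Mustela and Ursus is the node subtending ((((Mustela,Shigella),Abies),(Corvus,(Mus,(Formica,Raphanus)))),((Oncorhynchus,((Callithrix,Streptococcus),(Zea,(Ursus,Anopheles)))),((Salamandra,(Lynx,Meleagris)),Pan))).
From Mustela up to that node: 4 branches. From Ursus up to the same node: 6 branches. Total: 4 + 6 = 10.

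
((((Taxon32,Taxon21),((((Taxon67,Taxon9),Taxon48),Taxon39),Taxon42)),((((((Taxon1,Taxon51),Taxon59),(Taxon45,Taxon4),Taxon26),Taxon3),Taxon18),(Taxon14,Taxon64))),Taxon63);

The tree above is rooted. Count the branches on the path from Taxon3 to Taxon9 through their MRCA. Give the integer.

10

The MRCA of Taxon3 and Taxon9 is the node subtending (((Taxon32,Taxon21),((((Taxon67,Taxon9),Taxon48),Taxon39),Taxon42)),((((((Taxon1,Taxon51),Taxon59),(Taxon45,Taxon4),Taxon26),Taxon3),Taxon18),(Taxon14,Taxon64))).
From Taxon3 up to that node: 4 branches. From Taxon9 up to the same node: 6 branches. Total: 4 + 6 = 10.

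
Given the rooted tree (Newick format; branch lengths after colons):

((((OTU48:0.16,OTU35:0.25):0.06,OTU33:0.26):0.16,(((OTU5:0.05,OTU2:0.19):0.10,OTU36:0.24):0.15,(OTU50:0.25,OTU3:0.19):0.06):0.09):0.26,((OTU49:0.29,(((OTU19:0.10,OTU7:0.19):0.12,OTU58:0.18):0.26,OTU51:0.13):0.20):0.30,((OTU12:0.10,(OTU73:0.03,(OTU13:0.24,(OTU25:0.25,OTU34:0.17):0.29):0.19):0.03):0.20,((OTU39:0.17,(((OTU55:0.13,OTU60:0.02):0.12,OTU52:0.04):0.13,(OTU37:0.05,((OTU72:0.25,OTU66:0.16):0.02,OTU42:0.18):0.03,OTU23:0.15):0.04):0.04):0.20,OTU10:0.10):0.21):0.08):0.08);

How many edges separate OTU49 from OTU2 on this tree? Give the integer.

The MRCA of OTU49 and OTU2 is the root of the tree.
From OTU49 up to that node: 3 branches. From OTU2 up to the same node: 5 branches. Total: 3 + 5 = 8.

8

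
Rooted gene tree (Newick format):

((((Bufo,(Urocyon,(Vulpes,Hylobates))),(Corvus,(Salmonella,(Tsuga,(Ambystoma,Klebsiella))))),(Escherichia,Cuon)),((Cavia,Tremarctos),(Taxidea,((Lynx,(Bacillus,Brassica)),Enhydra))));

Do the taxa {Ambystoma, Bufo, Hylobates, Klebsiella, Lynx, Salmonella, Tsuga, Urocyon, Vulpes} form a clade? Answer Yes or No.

No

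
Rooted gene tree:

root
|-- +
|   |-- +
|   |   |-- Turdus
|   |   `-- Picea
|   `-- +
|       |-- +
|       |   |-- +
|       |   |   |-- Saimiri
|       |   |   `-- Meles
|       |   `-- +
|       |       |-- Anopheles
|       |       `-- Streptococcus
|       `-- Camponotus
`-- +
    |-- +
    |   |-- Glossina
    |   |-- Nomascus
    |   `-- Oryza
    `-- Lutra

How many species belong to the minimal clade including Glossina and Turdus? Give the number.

11

The MRCA of Glossina and Turdus is the root, so the clade is the entire tree.
That clade contains 11 terminal taxa: Anopheles, Camponotus, Glossina, Lutra, Meles, Nomascus, Oryza, Picea, Saimiri, Streptococcus, Turdus.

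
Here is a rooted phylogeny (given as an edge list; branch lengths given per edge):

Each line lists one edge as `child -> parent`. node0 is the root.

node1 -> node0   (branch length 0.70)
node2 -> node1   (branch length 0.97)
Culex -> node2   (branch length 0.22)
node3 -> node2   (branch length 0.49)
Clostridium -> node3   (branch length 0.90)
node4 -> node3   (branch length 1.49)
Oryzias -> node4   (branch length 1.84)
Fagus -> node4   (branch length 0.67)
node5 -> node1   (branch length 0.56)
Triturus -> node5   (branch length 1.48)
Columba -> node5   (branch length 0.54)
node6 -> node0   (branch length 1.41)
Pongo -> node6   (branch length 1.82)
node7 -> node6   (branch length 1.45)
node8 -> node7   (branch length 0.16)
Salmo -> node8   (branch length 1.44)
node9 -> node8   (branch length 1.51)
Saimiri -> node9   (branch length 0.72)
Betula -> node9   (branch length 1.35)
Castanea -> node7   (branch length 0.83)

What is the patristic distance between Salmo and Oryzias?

9.95

The path runs Salmo → … → MRCA → … → Oryzias; the MRCA is the root of the tree.
Branch lengths along that path: 1.44 + 0.16 + 1.45 + 1.41 + 0.70 + 0.97 + 0.49 + 1.49 + 1.84 = 9.95.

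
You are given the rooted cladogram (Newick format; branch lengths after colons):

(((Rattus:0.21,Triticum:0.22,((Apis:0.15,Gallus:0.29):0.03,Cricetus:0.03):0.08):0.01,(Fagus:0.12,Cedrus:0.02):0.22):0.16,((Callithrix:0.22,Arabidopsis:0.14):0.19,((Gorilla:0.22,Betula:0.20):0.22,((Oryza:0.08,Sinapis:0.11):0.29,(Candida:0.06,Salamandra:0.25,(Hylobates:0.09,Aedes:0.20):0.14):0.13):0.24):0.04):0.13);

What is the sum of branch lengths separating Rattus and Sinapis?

The path runs Rattus → … → MRCA → … → Sinapis; the MRCA is the root of the tree.
Branch lengths along that path: 0.21 + 0.01 + 0.16 + 0.13 + 0.04 + 0.24 + 0.29 + 0.11 = 1.19.

1.19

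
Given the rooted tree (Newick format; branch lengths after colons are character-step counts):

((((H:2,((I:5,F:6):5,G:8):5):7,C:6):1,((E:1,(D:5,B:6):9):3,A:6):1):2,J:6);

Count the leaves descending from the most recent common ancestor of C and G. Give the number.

The MRCA of C and G is the node subtending ((H,((I,F),G)),C).
That clade contains 5 terminal taxa: C, F, G, H, I.

5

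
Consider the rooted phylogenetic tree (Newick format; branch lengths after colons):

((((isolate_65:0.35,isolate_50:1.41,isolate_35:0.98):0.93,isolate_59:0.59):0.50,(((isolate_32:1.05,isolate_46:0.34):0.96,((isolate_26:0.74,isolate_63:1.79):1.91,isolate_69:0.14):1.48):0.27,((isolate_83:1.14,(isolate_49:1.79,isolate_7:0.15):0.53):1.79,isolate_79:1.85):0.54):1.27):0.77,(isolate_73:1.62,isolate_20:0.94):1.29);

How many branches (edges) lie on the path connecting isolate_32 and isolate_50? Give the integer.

7

The MRCA of isolate_32 and isolate_50 is the node subtending (((isolate_65,isolate_50,isolate_35),isolate_59),(((isolate_32,isolate_46),((isolate_26,isolate_63),isolate_69)),((isolate_83,(isolate_49,isolate_7)),isolate_79))).
From isolate_32 up to that node: 4 branches. From isolate_50 up to the same node: 3 branches. Total: 4 + 3 = 7.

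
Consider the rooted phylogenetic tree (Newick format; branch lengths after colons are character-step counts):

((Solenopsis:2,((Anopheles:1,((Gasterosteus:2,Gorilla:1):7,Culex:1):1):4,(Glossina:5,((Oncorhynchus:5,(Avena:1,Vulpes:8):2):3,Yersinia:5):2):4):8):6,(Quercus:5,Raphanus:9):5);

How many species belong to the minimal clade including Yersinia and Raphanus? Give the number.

12

The MRCA of Yersinia and Raphanus is the root, so the clade is the entire tree.
That clade contains 12 terminal taxa: Anopheles, Avena, Culex, Gasterosteus, Glossina, Gorilla, Oncorhynchus, Quercus, Raphanus, Solenopsis, Vulpes, Yersinia.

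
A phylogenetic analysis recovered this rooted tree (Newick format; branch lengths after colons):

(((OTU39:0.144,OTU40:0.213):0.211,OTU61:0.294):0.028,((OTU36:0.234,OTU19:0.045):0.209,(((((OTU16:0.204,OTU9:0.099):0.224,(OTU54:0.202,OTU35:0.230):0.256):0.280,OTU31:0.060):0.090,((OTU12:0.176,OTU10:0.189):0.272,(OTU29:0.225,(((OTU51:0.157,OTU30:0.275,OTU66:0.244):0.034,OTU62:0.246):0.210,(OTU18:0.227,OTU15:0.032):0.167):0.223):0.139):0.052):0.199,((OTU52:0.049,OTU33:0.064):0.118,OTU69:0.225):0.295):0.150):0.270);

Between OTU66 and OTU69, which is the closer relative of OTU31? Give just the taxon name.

The MRCA of OTU31 and OTU66 subtends ((((OTU16,OTU9),(OTU54,OTU35)),OTU31),((OTU12,OTU10),(OTU29,(((OTU51,OTU30,OTU66),OTU62),(OTU18,OTU15))))) (14 taxa).
The MRCA of OTU31 and OTU69 subtends (((((OTU16,OTU9),(OTU54,OTU35)),OTU31),((OTU12,OTU10),(OTU29,(((OTU51,OTU30,OTU66),OTU62),(OTU18,OTU15))))),((OTU52,OTU33),OTU69)) (17 taxa).
The first is nested inside the second, so OTU31 shares a more recent common ancestor with OTU66.

OTU66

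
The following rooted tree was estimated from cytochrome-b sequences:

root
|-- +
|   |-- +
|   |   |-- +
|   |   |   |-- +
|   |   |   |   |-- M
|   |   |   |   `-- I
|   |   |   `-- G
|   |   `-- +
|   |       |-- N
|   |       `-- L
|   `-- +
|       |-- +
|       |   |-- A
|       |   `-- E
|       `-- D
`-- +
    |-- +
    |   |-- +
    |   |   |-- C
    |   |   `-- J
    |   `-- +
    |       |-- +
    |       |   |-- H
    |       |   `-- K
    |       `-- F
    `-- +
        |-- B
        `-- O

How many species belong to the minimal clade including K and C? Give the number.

The MRCA of K and C is the node subtending ((C,J),((H,K),F)).
That clade contains 5 terminal taxa: C, F, H, J, K.

5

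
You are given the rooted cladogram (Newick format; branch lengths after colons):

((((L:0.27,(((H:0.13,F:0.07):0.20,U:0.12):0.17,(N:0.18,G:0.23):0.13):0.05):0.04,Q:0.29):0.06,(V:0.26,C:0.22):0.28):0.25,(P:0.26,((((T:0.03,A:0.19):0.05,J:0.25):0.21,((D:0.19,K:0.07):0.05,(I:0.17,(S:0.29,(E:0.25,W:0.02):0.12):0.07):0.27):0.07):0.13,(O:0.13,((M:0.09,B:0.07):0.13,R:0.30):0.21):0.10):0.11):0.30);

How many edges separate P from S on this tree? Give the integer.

The MRCA of P and S is the node subtending (P,((((T,A),J),((D,K),(I,(S,(E,W))))),(O,((M,B),R)))).
From P up to that node: 1 branch. From S up to the same node: 6 branches. Total: 1 + 6 = 7.

7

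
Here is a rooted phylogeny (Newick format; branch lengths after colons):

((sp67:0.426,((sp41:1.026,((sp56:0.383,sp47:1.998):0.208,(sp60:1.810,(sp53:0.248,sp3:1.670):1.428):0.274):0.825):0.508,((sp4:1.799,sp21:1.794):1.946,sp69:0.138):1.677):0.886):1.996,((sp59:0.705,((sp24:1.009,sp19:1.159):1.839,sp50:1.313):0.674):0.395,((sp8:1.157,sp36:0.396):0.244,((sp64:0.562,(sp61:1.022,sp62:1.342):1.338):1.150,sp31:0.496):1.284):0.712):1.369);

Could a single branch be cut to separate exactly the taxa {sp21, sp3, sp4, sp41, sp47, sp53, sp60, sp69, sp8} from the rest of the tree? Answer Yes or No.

The MRCA of the listed taxa is the root, so the smallest clade containing them is the whole tree.
That clade also contains sp19, sp24, sp31, sp36, sp50, sp56, sp59, sp61, sp62, sp64, sp67, which are not in the proposed group, so the group is not monophyletic.

No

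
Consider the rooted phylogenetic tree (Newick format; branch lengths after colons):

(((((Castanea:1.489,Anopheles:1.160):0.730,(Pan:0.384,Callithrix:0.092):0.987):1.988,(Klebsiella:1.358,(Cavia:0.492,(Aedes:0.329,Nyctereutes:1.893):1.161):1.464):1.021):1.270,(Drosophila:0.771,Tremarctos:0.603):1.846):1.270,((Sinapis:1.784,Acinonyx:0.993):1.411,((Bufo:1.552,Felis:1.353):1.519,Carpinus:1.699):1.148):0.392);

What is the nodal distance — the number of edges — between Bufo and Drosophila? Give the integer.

7

The MRCA of Bufo and Drosophila is the root of the tree.
From Bufo up to that node: 4 branches. From Drosophila up to the same node: 3 branches. Total: 4 + 3 = 7.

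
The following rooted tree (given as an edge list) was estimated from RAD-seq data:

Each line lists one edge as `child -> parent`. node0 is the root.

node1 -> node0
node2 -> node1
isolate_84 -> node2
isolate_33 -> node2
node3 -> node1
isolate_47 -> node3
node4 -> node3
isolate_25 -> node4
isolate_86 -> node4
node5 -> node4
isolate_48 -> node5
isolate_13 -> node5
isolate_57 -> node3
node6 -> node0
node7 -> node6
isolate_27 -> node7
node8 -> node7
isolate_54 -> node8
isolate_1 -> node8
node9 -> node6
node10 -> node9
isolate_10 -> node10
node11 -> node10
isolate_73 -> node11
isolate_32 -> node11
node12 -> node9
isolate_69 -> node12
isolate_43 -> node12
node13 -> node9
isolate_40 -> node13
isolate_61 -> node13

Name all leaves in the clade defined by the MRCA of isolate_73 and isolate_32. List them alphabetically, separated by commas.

isolate_32, isolate_73

Tracing isolate_73: it sits inside (isolate_73,isolate_32).
Tracing isolate_32: it sits inside (isolate_73,isolate_32).
The smallest clade enclosing both is (isolate_73,isolate_32); the answer is its 2 terminal taxa in alphabetical order.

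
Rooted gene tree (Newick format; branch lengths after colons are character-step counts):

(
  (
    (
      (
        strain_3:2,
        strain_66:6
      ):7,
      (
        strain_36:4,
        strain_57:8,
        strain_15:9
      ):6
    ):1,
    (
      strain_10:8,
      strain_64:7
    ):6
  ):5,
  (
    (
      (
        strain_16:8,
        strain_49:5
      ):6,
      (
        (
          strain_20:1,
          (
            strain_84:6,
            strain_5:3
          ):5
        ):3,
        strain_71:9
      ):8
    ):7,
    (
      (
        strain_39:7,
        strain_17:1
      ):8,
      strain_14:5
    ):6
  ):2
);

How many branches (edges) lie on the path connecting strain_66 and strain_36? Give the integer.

4

The MRCA of strain_66 and strain_36 is the node subtending ((strain_3,strain_66),(strain_36,strain_57,strain_15)).
From strain_66 up to that node: 2 branches. From strain_36 up to the same node: 2 branches. Total: 2 + 2 = 4.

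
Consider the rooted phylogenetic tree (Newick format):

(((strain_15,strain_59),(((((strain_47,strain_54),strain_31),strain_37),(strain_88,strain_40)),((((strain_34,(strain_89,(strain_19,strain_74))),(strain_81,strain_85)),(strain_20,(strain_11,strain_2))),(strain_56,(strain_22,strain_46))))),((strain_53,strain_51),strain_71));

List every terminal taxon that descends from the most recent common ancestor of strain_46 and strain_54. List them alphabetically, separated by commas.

Tracing strain_46: it sits inside (strain_22,strain_46).
Tracing strain_54: it sits inside (strain_47,strain_54).
The smallest clade enclosing both is (((((strain_47,strain_54),strain_31),strain_37),(strain_88,strain_40)),((((strain_34,(strain_89,(strain_19,strain_74))),(strain_81,strain_85)),(strain_20,(strain_11,strain_2))),(strain_56,(strain_22,strain_46)))); the answer is its 18 terminal taxa in alphabetical order.

strain_11, strain_19, strain_2, strain_20, strain_22, strain_31, strain_34, strain_37, strain_40, strain_46, strain_47, strain_54, strain_56, strain_74, strain_81, strain_85, strain_88, strain_89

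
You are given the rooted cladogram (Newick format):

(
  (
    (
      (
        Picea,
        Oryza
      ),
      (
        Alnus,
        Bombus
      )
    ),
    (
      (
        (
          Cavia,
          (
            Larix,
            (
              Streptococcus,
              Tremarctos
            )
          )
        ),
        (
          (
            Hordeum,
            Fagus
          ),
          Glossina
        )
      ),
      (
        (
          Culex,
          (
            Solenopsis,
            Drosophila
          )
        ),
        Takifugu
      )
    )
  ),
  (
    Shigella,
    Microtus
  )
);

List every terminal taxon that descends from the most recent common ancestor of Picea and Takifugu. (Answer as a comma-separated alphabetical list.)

Tracing Picea: it sits inside (Picea,Oryza).
Tracing Takifugu: it sits inside ((Culex,(Solenopsis,Drosophila)),Takifugu).
The smallest clade enclosing both is (((Picea,Oryza),(Alnus,Bombus)),(((Cavia,(Larix,(Streptococcus,Tremarctos))),((Hordeum,Fagus),Glossina)),((Culex,(Solenopsis,Drosophila)),Takifugu))); the answer is its 15 terminal taxa in alphabetical order.

Alnus, Bombus, Cavia, Culex, Drosophila, Fagus, Glossina, Hordeum, Larix, Oryza, Picea, Solenopsis, Streptococcus, Takifugu, Tremarctos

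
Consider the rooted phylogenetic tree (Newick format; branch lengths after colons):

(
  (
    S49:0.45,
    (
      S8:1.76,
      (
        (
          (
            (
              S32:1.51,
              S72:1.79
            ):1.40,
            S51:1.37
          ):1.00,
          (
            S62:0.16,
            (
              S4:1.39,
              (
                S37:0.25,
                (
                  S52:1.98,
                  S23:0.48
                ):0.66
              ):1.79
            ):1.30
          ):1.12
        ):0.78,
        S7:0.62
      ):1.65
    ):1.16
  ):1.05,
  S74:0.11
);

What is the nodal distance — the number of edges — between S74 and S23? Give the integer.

10

The MRCA of S74 and S23 is the root of the tree.
From S74 up to that node: 1 branch. From S23 up to the same node: 9 branches. Total: 1 + 9 = 10.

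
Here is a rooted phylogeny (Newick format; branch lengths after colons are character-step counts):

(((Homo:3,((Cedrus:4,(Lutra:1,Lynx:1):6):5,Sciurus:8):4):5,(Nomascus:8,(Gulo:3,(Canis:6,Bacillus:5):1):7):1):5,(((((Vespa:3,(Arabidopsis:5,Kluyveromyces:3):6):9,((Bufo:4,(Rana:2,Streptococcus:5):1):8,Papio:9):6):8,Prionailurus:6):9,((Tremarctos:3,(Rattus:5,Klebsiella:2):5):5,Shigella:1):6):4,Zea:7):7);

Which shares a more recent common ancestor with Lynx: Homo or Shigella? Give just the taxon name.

The MRCA of Lynx and Homo subtends (Homo,((Cedrus,(Lutra,Lynx)),Sciurus)) (5 taxa).
The MRCA of Lynx and Shigella is the root, subtending the entire tree (22 taxa).
The first is nested inside the second, so Lynx shares a more recent common ancestor with Homo.

Homo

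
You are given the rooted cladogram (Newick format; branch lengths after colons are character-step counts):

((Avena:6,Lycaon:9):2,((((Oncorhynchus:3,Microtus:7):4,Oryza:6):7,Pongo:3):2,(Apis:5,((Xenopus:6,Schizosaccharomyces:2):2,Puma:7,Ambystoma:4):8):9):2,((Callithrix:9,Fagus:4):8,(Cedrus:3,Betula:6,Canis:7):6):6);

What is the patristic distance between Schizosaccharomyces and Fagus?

The path runs Schizosaccharomyces → … → MRCA → … → Fagus; the MRCA is the root of the tree.
Branch lengths along that path: 2 + 2 + 8 + 9 + 2 + 6 + 8 + 4 = 41.

41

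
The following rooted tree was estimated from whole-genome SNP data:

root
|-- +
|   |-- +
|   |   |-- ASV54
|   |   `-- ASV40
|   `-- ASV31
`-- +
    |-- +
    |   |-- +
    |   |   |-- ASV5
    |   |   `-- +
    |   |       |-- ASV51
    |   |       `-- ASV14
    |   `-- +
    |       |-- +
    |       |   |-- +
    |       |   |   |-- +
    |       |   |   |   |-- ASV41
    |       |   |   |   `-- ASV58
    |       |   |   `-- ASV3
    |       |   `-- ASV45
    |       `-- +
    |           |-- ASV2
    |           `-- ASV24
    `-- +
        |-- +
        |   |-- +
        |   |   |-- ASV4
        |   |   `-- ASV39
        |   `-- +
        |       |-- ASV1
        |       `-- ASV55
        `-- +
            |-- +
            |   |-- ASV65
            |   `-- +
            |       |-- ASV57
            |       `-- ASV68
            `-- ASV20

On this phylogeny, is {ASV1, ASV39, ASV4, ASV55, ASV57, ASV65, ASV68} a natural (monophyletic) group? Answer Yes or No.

No

The MRCA of the listed taxa subtends (((ASV4,ASV39),(ASV1,ASV55)),((ASV65,(ASV57,ASV68)),ASV20)).
That clade also contains ASV20, which is not in the proposed group, so the group is not monophyletic.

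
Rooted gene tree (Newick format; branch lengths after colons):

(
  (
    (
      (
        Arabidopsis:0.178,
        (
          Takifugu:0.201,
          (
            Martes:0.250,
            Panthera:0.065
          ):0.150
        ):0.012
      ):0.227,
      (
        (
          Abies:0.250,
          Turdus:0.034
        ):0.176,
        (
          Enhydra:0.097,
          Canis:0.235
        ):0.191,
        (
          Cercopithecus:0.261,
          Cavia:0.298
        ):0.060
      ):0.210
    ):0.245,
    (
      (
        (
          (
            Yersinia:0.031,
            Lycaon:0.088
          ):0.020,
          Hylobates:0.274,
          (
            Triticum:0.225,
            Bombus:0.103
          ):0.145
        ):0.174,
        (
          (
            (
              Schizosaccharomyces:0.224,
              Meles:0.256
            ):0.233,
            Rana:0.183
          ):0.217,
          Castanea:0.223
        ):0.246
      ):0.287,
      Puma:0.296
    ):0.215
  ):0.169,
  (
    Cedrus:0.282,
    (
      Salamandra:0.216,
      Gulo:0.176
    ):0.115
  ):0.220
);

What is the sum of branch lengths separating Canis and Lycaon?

1.665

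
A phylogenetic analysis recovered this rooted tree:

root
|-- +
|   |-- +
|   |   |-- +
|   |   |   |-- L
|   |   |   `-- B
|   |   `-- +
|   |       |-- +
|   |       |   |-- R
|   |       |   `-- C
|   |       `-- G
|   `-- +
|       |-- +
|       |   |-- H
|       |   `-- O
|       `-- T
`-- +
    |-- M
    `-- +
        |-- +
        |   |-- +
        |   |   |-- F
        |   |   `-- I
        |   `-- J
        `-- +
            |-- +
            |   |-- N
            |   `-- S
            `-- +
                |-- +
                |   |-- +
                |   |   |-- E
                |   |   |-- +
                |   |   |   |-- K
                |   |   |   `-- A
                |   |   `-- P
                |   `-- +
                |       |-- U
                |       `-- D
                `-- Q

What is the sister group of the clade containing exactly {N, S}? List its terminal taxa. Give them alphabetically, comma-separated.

The clade containing exactly {N, S} attaches to the tree at the node subtending ((N,S),(((E,(K,A),P),(U,D)),Q)).
The other lineage descending from that same node — the sister group — is (((E,(K,A),P),(U,D)),Q); its 7 tips in alphabetical order are the answer.

A, D, E, K, P, Q, U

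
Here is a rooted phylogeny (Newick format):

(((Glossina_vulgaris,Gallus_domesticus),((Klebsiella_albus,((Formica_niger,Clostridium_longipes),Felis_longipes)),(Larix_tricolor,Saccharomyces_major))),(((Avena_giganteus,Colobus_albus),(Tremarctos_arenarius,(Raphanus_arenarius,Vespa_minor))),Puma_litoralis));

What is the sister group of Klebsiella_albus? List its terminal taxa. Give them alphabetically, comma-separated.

Klebsiella_albus attaches to the tree at the node subtending (Klebsiella_albus,((Formica_niger,Clostridium_longipes),Felis_longipes)).
The other lineage descending from that same node — the sister group — is ((Formica_niger,Clostridium_longipes),Felis_longipes); its 3 tips in alphabetical order are the answer.

Clostridium_longipes, Felis_longipes, Formica_niger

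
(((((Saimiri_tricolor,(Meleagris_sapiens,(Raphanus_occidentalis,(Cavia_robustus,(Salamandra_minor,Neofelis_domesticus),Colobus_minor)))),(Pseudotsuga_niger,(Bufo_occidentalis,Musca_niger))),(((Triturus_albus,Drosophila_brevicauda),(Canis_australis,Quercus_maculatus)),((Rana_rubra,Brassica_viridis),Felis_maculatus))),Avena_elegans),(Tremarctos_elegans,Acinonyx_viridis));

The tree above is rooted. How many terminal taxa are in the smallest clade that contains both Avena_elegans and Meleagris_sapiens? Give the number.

18

The MRCA of Avena_elegans and Meleagris_sapiens is the node subtending ((((Saimiri_tricolor,(Meleagris_sapiens,(Raphanus_occidentalis,(Cavia_robustus,(Salamandra_minor,Neofelis_domesticus),Colobus_minor)))),(Pseudotsuga_niger,(Bufo_occidentalis,Musca_niger))),(((Triturus_albus,Drosophila_brevicauda),(Canis_australis,Quercus_maculatus)),((Rana_rubra,Brassica_viridis),Felis_maculatus))),Avena_elegans).
That clade contains 18 terminal taxa: Avena_elegans, Brassica_viridis, Bufo_occidentalis, Canis_australis, Cavia_robustus, Colobus_minor, Drosophila_brevicauda, Felis_maculatus, Meleagris_sapiens, Musca_niger, Neofelis_domesticus, Pseudotsuga_niger, Quercus_maculatus, Rana_rubra, Raphanus_occidentalis, Saimiri_tricolor, Salamandra_minor, Triturus_albus.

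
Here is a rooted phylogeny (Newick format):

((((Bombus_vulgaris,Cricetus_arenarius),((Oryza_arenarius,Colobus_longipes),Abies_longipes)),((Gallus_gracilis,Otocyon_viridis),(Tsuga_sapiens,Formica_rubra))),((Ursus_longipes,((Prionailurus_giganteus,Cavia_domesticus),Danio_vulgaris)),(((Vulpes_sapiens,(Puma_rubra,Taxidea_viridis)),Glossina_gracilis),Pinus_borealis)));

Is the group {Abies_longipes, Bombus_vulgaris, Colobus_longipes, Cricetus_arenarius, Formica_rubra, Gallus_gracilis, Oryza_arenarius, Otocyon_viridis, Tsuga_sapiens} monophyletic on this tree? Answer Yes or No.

The most recent common ancestor of these taxa subtends (((Bombus_vulgaris,Cricetus_arenarius),((Oryza_arenarius,Colobus_longipes),Abies_longipes)),((Gallus_gracilis,Otocyon_viridis),(Tsuga_sapiens,Formica_rubra))).
That clade has exactly 9 tips — every listed taxon and nothing else — so the group is monophyletic.

Yes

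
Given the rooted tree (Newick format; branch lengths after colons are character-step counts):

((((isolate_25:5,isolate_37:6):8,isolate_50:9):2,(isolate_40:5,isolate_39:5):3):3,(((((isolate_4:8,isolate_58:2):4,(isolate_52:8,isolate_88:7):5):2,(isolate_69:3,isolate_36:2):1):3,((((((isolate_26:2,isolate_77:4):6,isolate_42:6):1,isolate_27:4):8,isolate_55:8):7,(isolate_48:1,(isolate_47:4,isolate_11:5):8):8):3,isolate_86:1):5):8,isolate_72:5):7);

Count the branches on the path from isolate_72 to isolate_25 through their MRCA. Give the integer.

6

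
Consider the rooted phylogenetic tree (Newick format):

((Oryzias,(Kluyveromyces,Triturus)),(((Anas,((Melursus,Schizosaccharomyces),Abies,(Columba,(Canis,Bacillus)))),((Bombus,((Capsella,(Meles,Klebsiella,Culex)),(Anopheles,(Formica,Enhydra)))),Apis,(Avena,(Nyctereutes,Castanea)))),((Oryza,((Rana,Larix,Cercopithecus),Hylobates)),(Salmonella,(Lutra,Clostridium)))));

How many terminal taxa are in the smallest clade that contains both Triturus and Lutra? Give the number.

30

The MRCA of Triturus and Lutra is the root, so the clade is the entire tree.
That clade contains 30 terminal taxa: Abies, Anas, Anopheles, Apis, Avena, Bacillus, Bombus, Canis, Capsella, Castanea, Cercopithecus, Clostridium, Columba, Culex, Enhydra, Formica, Hylobates, Klebsiella, Kluyveromyces, Larix, Lutra, Meles, Melursus, Nyctereutes, Oryza, Oryzias, Rana, Salmonella, Schizosaccharomyces, Triturus.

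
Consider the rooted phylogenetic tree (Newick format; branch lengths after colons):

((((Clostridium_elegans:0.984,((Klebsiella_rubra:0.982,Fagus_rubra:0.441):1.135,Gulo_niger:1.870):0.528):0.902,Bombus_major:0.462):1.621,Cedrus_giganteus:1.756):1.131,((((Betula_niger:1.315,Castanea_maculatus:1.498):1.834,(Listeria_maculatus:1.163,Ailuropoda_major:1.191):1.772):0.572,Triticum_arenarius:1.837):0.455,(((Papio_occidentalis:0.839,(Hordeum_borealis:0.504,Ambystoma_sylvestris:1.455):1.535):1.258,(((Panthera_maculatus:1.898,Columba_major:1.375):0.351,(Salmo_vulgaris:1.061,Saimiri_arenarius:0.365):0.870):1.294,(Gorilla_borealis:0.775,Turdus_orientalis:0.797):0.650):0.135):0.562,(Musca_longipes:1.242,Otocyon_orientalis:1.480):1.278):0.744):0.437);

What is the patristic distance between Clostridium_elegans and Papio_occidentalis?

8.478

The path runs Clostridium_elegans → … → MRCA → … → Papio_occidentalis; the MRCA is the root of the tree.
Branch lengths along that path: 0.984 + 0.902 + 1.621 + 1.131 + 0.437 + 0.744 + 0.562 + 1.258 + 0.839 = 8.478.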